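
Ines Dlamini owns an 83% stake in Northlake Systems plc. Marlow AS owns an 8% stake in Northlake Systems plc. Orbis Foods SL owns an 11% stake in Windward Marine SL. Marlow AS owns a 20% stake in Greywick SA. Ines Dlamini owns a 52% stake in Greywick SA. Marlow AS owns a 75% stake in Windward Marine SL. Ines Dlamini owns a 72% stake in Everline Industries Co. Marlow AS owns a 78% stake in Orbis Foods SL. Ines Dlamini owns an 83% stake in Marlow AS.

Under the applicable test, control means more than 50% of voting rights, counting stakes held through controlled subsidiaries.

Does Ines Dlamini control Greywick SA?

Yes

Ines holds 83% of Marlow, so Ines controls Marlow.
Marlow and Ines together hold 20% + 52% = 72% of Greywick, so Ines controls Greywick.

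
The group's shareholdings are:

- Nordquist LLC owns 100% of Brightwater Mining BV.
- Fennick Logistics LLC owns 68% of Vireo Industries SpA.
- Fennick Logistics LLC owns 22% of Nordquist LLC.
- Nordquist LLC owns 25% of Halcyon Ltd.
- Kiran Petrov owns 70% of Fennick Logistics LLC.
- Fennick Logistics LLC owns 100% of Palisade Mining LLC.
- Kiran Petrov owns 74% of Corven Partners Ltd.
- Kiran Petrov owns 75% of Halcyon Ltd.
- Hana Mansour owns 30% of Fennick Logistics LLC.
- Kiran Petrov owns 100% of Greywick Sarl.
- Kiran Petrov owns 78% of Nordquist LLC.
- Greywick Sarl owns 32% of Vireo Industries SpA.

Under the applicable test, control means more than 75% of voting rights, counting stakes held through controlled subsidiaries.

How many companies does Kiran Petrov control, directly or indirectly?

4

Kiran holds 100% of Greywick, so Kiran controls Greywick.
Kiran holds 78% of Nordquist, so Kiran controls Nordquist.
Nordquist and Kiran together hold 25% + 75% = 100% of Halcyon, so Kiran controls Halcyon.
Nordquist holds 100% of Brightwater, so Kiran controls Brightwater.
No other company's threshold is met.
Kiran controls 4 companies.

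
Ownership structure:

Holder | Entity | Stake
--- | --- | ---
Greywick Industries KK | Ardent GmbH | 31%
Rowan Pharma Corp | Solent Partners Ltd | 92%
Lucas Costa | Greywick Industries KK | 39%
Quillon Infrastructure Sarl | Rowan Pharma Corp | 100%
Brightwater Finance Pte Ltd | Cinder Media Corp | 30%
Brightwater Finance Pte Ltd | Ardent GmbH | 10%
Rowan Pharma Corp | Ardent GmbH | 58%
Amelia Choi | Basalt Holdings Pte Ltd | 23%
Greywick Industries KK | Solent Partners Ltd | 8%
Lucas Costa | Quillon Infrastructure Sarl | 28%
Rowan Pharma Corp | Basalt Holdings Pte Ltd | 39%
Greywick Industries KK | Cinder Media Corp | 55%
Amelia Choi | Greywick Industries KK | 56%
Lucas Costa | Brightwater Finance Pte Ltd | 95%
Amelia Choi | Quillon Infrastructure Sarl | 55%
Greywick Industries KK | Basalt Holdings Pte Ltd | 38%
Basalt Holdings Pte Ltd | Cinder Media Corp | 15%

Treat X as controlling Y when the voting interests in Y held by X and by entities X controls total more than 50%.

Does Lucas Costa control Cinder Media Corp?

No

Lucas holds 95% of Brightwater, so Lucas controls Brightwater.
In Cinder, Lucas's side holds only 30%, not > 50%.
So Lucas does not control Cinder.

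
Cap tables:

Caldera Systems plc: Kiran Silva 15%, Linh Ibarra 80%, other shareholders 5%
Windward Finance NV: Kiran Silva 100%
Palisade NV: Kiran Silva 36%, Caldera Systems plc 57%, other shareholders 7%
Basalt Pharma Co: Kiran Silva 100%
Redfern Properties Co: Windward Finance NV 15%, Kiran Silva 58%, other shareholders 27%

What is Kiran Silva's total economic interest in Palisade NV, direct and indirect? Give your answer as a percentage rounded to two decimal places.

Kiran reaches Palisade along 2 paths.
Direct stake: 36% = 36%.
Via Caldera: 15% × 57% = 8.55%.
Total: 36% + 8.55% = 44.55%.

44.55%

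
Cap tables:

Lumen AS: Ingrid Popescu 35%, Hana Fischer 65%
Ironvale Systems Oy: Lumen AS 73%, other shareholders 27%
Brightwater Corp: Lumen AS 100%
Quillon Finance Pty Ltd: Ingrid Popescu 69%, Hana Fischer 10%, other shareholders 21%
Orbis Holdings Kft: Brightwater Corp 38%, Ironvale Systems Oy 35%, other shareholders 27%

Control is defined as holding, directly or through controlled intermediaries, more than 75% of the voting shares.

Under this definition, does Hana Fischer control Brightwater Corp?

Hana's largest direct stake is 65% in Lumen, which does not meet the threshold, so Hana controls no company.
Neither Hana nor any entity Hana controls holds any voting interest in Brightwater.
So Hana does not control Brightwater.

No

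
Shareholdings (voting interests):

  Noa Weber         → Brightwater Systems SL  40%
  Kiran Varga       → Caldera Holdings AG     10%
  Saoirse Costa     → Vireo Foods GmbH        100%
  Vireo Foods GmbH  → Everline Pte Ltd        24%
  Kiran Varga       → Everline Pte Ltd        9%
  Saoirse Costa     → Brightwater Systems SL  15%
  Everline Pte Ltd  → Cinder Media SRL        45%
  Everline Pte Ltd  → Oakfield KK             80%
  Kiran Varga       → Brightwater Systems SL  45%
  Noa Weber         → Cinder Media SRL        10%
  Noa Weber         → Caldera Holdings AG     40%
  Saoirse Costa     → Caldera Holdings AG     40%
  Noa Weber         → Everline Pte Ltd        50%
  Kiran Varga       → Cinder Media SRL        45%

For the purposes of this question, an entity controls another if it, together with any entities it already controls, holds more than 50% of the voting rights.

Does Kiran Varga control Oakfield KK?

Kiran's largest direct stake is 45% in Brightwater, which does not meet the threshold, so Kiran controls no company.
Neither Kiran nor any entity Kiran controls holds any voting interest in Oakfield.
So Kiran does not control Oakfield.

No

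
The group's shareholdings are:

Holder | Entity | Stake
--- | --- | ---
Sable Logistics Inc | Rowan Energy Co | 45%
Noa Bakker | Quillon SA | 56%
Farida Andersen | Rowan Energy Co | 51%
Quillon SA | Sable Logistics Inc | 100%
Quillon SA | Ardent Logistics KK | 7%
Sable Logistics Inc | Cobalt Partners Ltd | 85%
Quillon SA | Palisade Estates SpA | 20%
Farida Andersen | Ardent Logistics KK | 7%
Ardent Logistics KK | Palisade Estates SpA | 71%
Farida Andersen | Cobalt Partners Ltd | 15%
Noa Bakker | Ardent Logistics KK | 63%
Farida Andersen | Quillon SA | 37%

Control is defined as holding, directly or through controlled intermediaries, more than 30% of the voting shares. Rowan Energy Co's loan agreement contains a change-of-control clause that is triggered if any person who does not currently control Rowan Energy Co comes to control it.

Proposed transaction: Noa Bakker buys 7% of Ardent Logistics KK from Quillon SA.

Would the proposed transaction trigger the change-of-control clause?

No

The purchase adds only to Noa's holdings (Quillon's stake shrinks), so Noa is the only person who could newly come to control Rowan.
Noa holds 56% of Quillon, so Noa controls Quillon.
Quillon holds 100% of Sable, so Noa controls Sable.
Sable holds 45% of Rowan, so Noa controls Rowan.
So Noa already controls Rowan before the transaction.
After the purchase, Noa's direct stake in Ardent rises to 63% + 7% = 70%, and Quillon's stake falls to 0%.
Noa controlled Rowan already, so this is not a new person acquiring control; every other person's position is unchanged or reduced.
No new person acquires control, so the clause is not triggered.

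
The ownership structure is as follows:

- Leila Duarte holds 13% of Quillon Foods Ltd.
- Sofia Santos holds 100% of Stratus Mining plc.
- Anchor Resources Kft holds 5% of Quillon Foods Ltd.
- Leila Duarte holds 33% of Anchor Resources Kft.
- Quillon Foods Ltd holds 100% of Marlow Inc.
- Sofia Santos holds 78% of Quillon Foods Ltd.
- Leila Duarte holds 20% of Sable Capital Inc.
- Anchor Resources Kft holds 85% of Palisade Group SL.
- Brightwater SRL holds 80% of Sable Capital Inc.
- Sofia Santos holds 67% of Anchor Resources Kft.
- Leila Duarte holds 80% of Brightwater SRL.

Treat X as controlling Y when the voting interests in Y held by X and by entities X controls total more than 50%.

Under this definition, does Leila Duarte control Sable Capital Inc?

Leila holds 80% of Brightwater, so Leila controls Brightwater.
Leila and Brightwater together hold 20% + 80% = 100% of Sable, so Leila controls Sable.

Yes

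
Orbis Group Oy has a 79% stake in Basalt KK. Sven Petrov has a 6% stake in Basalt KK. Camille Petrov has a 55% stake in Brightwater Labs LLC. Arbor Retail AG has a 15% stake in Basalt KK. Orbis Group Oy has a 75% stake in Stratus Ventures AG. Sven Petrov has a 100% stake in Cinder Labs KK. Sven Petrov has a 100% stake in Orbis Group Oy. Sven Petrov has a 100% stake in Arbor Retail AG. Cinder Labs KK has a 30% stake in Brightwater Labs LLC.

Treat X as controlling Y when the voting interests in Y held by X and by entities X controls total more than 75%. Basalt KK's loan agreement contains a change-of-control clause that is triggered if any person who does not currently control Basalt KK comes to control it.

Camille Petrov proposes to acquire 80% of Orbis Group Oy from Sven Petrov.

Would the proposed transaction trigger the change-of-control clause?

The purchase adds only to Camille's holdings (Sven's stake shrinks), so Camille is the only person who could newly come to control Basalt.
Camille's largest direct stake is 55% in Brightwater, which does not meet the threshold, so Camille controls no company.
Neither Camille nor any entity Camille controls holds any voting interest in Basalt.
So before the transaction, Camille does not control Basalt.
After the purchase, Camille holds 80% of Orbis directly, and Sven's stake falls to 20%.
Camille holds 80% of Orbis, so Camille controls Orbis.
Orbis holds 79% of Basalt, so Camille controls Basalt.
Camille did not control Basalt before and does after, so the clause is triggered.

Yes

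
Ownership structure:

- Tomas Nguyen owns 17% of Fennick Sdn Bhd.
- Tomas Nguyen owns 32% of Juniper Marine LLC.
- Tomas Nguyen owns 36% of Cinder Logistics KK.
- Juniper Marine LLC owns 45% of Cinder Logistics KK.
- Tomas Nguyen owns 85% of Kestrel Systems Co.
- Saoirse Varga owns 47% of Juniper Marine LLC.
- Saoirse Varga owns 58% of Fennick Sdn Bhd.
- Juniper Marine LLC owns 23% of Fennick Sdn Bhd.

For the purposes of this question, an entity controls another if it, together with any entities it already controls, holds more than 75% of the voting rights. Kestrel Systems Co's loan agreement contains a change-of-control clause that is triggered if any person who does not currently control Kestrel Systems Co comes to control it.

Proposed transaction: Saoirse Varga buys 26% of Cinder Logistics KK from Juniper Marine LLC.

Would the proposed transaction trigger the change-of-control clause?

No

The purchase adds only to Saoirse's holdings (Juniper's stake shrinks), so Saoirse is the only person who could newly come to control Kestrel.
Saoirse's largest direct stake is 58% in Fennick, which does not meet the threshold, so Saoirse controls no company.
Neither Saoirse nor any entity Saoirse controls holds any voting interest in Kestrel.
So before the transaction, Saoirse does not control Kestrel.
After the purchase, Saoirse holds 26% of Cinder directly, and Juniper's stake falls to 19%.
Saoirse's side now holds 26% of Cinder, not > 75%, so Saoirse still does not control Cinder.
After the transaction, neither Saoirse nor any entity Saoirse controls holds a voting interest in Kestrel, so Saoirse still does not control it.
No new person acquires control, so the clause is not triggered.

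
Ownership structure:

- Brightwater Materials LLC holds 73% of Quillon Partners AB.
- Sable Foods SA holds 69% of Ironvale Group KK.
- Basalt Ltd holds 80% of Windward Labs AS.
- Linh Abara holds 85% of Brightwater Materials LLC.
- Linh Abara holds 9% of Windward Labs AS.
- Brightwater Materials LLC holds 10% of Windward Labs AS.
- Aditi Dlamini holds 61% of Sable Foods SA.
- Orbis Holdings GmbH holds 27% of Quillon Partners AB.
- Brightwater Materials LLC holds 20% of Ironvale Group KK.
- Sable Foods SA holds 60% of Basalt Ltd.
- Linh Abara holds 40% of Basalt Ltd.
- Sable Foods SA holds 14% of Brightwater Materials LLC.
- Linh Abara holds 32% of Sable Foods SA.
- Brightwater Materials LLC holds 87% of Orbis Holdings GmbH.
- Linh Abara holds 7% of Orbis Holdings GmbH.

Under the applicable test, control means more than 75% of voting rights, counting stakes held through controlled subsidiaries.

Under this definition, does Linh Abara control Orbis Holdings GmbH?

Yes

Linh holds 85% of Brightwater, so Linh controls Brightwater.
Brightwater and Linh together hold 87% + 7% = 94% of Orbis, so Linh controls Orbis.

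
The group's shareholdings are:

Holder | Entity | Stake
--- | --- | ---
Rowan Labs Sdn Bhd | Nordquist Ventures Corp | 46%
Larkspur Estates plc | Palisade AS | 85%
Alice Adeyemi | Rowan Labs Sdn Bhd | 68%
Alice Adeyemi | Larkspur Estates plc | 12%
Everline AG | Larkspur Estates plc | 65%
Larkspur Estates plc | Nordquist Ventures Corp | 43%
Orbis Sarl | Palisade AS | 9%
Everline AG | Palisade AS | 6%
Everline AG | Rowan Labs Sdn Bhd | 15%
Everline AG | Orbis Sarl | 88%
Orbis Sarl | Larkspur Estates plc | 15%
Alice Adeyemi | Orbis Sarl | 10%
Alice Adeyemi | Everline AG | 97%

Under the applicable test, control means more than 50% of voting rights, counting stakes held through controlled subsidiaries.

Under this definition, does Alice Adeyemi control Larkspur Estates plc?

Yes

Alice holds 97% of Everline, so Alice controls Everline.
Alice and Everline together hold 10% + 88% = 98% of Orbis, so Alice controls Orbis.
Orbis and Everline and Alice together hold 15% + 65% + 12% = 92% of Larkspur, so Alice controls Larkspur.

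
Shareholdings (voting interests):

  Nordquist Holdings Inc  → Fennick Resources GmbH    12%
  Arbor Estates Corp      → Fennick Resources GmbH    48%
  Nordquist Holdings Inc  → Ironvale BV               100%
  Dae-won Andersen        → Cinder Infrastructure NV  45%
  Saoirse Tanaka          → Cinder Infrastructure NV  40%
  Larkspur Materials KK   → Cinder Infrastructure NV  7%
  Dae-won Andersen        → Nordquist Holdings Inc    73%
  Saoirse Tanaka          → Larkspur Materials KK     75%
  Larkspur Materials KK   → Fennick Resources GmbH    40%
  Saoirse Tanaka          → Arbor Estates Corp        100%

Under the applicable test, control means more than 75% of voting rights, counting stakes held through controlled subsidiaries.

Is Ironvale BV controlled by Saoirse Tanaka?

Saoirse holds 100% of Arbor, so Saoirse controls Arbor.
Neither Saoirse nor any entity Saoirse controls holds any voting interest in Ironvale.
So Saoirse does not control Ironvale.

No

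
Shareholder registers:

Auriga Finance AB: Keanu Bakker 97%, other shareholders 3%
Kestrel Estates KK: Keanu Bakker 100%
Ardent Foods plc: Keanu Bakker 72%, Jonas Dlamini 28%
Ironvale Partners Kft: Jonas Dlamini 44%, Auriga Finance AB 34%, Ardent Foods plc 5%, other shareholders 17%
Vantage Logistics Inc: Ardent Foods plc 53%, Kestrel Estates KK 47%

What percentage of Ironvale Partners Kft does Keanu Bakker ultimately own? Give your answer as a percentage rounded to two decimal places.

36.58%

Keanu reaches Ironvale along 2 paths.
Via Auriga: 97% × 34% = 32.98%.
Via Ardent: 72% × 5% = 3.6%.
Total: 32.98% + 3.6% = 36.58%.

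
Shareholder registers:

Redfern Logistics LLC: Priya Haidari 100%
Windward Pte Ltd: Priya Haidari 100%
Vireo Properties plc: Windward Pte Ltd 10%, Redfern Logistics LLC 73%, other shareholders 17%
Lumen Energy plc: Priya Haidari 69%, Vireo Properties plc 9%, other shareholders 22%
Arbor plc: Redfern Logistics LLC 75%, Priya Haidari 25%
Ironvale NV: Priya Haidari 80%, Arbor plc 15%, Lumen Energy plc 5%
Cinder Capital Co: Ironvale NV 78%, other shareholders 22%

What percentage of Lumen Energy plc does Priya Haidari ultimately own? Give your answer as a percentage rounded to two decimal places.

76.47%

Priya reaches Lumen along 3 paths.
Direct stake: 69% = 69%.
Via Windward → Vireo: 100% × 10% × 9% = 0.9%.
Via Redfern → Vireo: 100% × 73% × 9% = 6.57%.
Total: 69% + 0.9% + 6.57% = 76.47%.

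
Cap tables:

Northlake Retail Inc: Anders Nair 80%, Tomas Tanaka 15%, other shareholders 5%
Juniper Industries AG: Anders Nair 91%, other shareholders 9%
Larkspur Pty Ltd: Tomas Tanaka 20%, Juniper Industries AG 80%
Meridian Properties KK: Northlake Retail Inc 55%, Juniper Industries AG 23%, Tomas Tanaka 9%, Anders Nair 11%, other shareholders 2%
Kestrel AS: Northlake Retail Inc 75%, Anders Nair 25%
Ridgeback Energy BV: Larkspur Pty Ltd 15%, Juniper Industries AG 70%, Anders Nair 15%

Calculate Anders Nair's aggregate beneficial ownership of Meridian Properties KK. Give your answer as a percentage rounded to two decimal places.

Anders reaches Meridian along 3 paths.
Via Northlake: 80% × 55% = 44%.
Via Juniper: 91% × 23% = 20.93%.
Direct stake: 11% = 11%.
Total: 44% + 20.93% + 11% = 75.93%.

75.93%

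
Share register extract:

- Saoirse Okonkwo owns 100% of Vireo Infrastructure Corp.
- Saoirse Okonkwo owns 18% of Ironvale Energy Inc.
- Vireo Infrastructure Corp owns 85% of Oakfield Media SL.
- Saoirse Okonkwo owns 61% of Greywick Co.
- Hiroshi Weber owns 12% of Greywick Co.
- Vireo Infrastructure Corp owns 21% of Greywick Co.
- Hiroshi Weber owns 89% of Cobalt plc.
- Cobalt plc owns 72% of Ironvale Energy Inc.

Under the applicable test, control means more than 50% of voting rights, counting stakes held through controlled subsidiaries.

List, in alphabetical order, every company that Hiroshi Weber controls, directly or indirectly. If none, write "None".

Hiroshi holds 89% of Cobalt, so Hiroshi controls Cobalt.
Cobalt holds 72% of Ironvale, so Hiroshi controls Ironvale.
No other company's threshold is met.

Cobalt plc, Ironvale Energy Inc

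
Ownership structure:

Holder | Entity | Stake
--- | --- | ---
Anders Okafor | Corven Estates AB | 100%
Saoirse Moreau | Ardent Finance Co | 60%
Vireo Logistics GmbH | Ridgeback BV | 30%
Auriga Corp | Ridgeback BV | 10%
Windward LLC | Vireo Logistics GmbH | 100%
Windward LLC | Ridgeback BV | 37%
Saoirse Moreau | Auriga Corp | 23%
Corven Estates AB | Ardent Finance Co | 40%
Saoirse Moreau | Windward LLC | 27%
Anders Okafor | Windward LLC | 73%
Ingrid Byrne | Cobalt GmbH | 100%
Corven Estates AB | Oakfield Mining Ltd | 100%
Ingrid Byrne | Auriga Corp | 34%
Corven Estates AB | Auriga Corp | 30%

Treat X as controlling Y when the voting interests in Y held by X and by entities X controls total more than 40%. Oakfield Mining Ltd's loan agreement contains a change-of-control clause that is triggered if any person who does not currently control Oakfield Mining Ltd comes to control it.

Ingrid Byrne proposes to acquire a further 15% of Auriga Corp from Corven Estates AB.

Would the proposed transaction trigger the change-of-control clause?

The purchase adds only to Ingrid's holdings (Corven's stake shrinks), so Ingrid is the only person who could newly come to control Oakfield.
Ingrid holds 100% of Cobalt, so Ingrid controls Cobalt.
Neither Ingrid nor any entity Ingrid controls holds any voting interest in Oakfield.
So before the transaction, Ingrid does not control Oakfield.
After the purchase, Ingrid's direct stake in Auriga rises to 34% + 15% = 49%, and Corven's stake falls to 15%.
Ingrid holds 49% of Auriga, so Ingrid controls Auriga.
After the transaction, neither Ingrid nor any entity Ingrid controls holds a voting interest in Oakfield, so Ingrid still does not control it.
No new person acquires control, so the clause is not triggered.

No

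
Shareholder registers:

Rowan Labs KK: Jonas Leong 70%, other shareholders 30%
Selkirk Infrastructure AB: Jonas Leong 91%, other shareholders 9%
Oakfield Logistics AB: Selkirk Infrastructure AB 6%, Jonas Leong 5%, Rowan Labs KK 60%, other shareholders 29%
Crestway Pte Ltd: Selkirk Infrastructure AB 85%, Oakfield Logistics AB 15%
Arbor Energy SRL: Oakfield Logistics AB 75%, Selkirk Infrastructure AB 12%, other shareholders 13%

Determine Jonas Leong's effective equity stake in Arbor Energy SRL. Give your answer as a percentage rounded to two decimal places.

Jonas reaches Arbor along 4 paths.
Via Selkirk → Oakfield: 91% × 6% × 75% = 4.095%.
Via Oakfield: 5% × 75% = 3.75%.
Via Rowan → Oakfield: 70% × 60% × 75% = 31.5%.
Via Selkirk: 91% × 12% = 10.92%.
Total: 4.095% + 3.75% + 31.5% + 10.92% = 50.265%.
Rounded: 50.27%.

50.27%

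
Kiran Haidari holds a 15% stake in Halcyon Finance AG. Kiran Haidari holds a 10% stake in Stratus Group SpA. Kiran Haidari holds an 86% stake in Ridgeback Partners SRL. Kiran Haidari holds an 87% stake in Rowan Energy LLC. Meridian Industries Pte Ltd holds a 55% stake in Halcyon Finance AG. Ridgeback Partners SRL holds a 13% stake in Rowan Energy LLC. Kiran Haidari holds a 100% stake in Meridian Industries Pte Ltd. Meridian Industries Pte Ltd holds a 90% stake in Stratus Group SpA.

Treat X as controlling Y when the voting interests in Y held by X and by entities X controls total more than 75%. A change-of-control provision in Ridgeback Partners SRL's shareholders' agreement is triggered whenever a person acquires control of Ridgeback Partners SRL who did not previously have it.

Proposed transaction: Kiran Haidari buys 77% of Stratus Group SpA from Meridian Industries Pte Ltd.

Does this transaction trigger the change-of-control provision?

The purchase adds only to Kiran's holdings (Meridian's stake shrinks), so Kiran is the only person who could newly come to control Ridgeback.
Kiran holds 86% of Ridgeback, so Kiran controls Ridgeback.
So Kiran already controls Ridgeback before the transaction.
After the purchase, Kiran's direct stake in Stratus rises to 10% + 77% = 87%, and Meridian's stake falls to 13%.
Kiran controlled Ridgeback already, so this is not a new person acquiring control; every other person's position is unchanged or reduced.
No new person acquires control, so the clause is not triggered.

No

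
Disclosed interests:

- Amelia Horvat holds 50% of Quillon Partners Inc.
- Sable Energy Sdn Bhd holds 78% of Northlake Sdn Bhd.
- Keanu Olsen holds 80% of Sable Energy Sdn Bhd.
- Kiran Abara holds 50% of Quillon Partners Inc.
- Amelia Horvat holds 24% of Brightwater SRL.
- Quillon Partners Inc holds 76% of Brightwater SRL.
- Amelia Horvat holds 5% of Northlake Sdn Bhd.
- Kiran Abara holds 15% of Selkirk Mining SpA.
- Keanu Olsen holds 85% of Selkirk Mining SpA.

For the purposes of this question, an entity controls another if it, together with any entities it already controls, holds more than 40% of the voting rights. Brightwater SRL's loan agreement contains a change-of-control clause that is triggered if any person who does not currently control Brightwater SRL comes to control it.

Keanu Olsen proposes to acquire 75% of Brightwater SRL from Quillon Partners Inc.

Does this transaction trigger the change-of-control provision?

The purchase adds only to Keanu's holdings (Quillon's stake shrinks), so Keanu is the only person who could newly come to control Brightwater.
Keanu holds 80% of Sable, so Keanu controls Sable.
Sable holds 78% of Northlake, so Keanu controls Northlake.
Keanu holds 85% of Selkirk, so Keanu controls Selkirk.
Neither Keanu nor any entity Keanu controls holds any voting interest in Brightwater.
So before the transaction, Keanu does not control Brightwater.
After the purchase, Keanu holds 75% of Brightwater directly, and Quillon's stake falls to 1%.
Keanu holds 75% of Brightwater, so Keanu controls Brightwater.
Keanu did not control Brightwater before and does after, so the clause is triggered.

Yes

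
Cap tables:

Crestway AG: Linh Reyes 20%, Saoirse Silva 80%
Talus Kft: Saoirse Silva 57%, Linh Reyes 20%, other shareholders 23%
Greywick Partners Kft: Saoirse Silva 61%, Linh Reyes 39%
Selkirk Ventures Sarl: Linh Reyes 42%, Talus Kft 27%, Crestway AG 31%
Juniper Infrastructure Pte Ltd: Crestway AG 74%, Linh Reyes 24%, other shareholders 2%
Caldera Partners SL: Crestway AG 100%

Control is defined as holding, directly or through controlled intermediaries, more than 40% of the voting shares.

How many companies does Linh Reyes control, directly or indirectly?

Linh holds 42% of Selkirk, so Linh controls Selkirk.
No other company's threshold is met.
Linh controls 1 company.

1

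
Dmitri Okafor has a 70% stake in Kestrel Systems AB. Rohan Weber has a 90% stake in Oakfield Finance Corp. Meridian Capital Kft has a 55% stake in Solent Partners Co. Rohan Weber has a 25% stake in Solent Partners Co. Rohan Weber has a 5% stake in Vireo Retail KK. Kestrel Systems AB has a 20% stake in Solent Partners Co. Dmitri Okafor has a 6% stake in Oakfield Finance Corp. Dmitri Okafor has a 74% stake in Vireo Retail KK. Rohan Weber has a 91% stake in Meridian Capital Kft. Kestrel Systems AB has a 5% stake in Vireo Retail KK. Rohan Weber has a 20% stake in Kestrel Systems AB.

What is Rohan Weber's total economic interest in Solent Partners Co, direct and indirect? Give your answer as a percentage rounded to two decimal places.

79.05%

Rohan reaches Solent along 3 paths.
Via Kestrel: 20% × 20% = 4%.
Direct stake: 25% = 25%.
Via Meridian: 91% × 55% = 50.05%.
Total: 4% + 25% + 50.05% = 79.05%.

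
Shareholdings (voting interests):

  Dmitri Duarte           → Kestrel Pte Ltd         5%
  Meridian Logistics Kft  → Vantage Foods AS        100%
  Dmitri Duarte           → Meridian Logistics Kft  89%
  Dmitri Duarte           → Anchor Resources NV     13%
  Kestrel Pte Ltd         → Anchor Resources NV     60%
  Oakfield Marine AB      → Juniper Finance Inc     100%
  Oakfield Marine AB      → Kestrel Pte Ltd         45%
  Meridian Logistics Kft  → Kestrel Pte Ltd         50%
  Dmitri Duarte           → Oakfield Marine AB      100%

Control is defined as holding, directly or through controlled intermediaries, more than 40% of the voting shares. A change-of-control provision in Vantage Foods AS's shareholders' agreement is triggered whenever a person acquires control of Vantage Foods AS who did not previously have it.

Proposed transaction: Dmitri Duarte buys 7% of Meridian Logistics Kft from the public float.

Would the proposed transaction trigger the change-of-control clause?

No

The purchase changes only Dmitri's holdings, so Dmitri is the only person who could newly come to control Vantage.
Dmitri holds 89% of Meridian, so Dmitri controls Meridian.
Meridian holds 100% of Vantage, so Dmitri controls Vantage.
So Dmitri already controls Vantage before the transaction.
After the purchase, Dmitri's direct stake in Meridian rises to 89% + 7% = 96%.
Dmitri controlled Vantage already, so this is not a new person acquiring control; every other person's position is unchanged or reduced.
No new person acquires control, so the clause is not triggered.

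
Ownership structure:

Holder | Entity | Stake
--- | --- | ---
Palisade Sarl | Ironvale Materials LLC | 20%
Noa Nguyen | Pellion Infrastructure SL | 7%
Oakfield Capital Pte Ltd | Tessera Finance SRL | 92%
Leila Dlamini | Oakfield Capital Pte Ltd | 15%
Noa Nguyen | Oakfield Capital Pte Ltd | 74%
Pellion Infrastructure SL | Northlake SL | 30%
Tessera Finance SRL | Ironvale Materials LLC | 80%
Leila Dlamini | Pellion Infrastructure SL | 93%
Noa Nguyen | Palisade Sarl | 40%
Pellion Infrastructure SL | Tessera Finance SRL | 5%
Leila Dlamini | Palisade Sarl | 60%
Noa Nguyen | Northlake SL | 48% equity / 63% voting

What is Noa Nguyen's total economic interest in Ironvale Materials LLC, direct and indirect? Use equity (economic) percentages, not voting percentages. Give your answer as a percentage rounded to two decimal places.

Noa reaches Ironvale along 3 paths.
Via Oakfield → Tessera: 74% × 92% × 80% = 54.464%.
Via Pellion → Tessera: 7% × 5% × 80% = 0.28%.
Via Palisade: 40% × 20% = 8%.
Total: 54.464% + 0.28% + 8% = 62.744%.
Rounded: 62.74%.

62.74%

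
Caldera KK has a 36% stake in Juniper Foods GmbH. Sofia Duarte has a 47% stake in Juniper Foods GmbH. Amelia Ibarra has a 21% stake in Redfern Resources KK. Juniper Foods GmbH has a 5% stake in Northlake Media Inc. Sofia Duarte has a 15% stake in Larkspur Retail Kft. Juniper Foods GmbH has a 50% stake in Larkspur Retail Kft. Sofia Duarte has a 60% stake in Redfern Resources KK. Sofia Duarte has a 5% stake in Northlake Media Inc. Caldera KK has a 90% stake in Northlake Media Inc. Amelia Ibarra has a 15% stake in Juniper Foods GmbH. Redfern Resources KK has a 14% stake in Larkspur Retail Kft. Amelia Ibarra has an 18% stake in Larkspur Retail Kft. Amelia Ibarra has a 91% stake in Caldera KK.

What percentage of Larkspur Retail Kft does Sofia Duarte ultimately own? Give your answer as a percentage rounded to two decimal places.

46.90%

Sofia reaches Larkspur along 3 paths.
Direct stake: 15% = 15%.
Via Juniper: 47% × 50% = 23.5%.
Via Redfern: 60% × 14% = 8.4%.
Total: 15% + 23.5% + 8.4% = 46.9%.
Rounded: 46.90%.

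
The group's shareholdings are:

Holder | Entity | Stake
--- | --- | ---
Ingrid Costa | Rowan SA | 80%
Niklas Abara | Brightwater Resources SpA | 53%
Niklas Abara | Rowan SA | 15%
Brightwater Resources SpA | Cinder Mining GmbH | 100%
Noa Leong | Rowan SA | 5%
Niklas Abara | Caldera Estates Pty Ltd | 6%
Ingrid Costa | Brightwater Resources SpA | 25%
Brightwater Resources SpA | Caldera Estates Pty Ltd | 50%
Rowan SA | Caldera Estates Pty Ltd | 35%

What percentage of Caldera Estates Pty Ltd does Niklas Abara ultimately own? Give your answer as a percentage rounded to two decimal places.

Niklas reaches Caldera along 3 paths.
Via Brightwater: 53% × 50% = 26.5%.
Via Rowan: 15% × 35% = 5.25%.
Direct stake: 6% = 6%.
Total: 26.5% + 5.25% + 6% = 37.75%.

37.75%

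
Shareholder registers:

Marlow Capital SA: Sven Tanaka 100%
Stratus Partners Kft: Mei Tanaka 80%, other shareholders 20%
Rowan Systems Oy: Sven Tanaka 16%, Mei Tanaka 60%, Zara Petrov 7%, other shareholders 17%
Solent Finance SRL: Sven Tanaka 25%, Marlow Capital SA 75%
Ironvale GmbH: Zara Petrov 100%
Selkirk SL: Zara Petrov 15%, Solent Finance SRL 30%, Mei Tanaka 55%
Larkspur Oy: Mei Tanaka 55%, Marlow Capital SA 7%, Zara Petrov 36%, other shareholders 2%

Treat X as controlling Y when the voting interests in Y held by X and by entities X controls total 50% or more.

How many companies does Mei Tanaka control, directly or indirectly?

Mei holds 80% of Stratus, so Mei controls Stratus.
Mei holds 60% of Rowan, so Mei controls Rowan.
Mei holds 55% of Selkirk, so Mei controls Selkirk.
Mei holds 55% of Larkspur, so Mei controls Larkspur.
No other company's threshold is met.
Mei controls 4 companies.

4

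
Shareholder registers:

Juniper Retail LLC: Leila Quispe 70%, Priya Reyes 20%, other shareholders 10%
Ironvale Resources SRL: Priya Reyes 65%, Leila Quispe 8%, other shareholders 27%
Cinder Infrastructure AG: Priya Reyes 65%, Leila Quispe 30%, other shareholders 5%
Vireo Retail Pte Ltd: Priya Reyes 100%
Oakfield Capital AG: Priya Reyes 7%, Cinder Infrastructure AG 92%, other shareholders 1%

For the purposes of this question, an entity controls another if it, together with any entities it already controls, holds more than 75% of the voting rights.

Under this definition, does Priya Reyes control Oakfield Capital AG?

Priya holds 100% of Vireo, so Priya controls Vireo.
In Oakfield, Priya's side holds only 7%, not > 75%.
So Priya does not control Oakfield.

No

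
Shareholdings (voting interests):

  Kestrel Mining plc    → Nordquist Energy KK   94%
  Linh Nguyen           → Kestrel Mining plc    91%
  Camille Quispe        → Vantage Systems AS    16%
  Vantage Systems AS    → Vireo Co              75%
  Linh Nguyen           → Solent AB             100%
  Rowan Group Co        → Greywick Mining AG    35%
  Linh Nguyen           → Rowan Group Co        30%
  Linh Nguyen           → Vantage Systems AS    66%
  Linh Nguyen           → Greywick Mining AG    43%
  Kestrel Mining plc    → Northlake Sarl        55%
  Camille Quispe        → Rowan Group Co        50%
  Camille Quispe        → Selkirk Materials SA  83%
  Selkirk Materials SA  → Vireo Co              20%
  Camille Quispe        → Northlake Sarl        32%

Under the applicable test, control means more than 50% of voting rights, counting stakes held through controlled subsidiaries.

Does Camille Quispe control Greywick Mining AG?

Camille holds 83% of Selkirk, so Camille controls Selkirk.
Neither Camille nor any entity Camille controls holds any voting interest in Greywick.
So Camille does not control Greywick.

No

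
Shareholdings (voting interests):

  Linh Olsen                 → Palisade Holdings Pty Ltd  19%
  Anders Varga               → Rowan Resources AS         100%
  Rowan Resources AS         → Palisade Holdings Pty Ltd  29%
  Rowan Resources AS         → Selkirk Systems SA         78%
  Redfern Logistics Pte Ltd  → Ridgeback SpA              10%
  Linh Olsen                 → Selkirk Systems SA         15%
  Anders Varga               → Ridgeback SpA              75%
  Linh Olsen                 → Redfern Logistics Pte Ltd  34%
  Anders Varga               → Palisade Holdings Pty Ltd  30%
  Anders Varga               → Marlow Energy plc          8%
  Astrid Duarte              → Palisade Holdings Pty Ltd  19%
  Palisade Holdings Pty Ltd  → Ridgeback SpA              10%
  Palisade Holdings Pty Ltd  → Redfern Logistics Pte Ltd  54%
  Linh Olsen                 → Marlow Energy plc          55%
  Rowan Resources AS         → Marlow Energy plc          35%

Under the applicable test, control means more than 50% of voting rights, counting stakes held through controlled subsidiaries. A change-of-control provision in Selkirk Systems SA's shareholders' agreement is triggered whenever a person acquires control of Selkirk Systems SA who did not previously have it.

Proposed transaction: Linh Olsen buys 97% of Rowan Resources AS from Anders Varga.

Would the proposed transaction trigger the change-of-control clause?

Yes

The purchase adds only to Linh's holdings (Anders's stake shrinks), so Linh is the only person who could newly come to control Selkirk.
Linh holds 55% of Marlow, so Linh controls Marlow.
In Selkirk, Linh's side holds only 15%, not > 50%.
So before the transaction, Linh does not control Selkirk.
After the purchase, Linh holds 97% of Rowan directly, and Anders's stake falls to 3%.
Linh holds 97% of Rowan, so Linh controls Rowan.
Linh and Rowan together hold 15% + 78% = 93% of Selkirk, so Linh controls Selkirk.
Linh did not control Selkirk before and does after, so the clause is triggered.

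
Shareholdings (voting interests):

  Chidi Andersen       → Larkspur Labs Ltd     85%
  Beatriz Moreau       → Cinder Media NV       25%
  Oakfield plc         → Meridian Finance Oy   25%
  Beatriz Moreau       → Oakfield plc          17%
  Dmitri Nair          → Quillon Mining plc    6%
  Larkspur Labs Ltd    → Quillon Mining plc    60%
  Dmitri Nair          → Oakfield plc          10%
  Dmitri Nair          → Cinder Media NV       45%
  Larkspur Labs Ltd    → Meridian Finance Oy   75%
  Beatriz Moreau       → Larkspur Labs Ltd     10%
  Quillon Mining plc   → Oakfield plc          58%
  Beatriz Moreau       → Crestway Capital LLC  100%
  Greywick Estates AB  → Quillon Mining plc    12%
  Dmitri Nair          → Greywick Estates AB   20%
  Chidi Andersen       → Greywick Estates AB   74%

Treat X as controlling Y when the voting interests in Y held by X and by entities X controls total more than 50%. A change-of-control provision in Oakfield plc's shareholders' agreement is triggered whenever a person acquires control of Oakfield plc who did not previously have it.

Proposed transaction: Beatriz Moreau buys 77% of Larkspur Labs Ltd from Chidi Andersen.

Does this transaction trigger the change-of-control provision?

The purchase adds only to Beatriz's holdings (Chidi's stake shrinks), so Beatriz is the only person who could newly come to control Oakfield.
Beatriz holds 100% of Crestway, so Beatriz controls Crestway.
In Oakfield, Beatriz's side holds only 17%, not > 50%.
So before the transaction, Beatriz does not control Oakfield.
After the purchase, Beatriz's direct stake in Larkspur rises to 10% + 77% = 87%, and Chidi's stake falls to 8%.
Beatriz holds 87% of Larkspur, so Beatriz controls Larkspur.
Larkspur holds 60% of Quillon, so Beatriz controls Quillon.
Quillon and Beatriz together hold 58% + 17% = 75% of Oakfield, so Beatriz controls Oakfield.
Beatriz did not control Oakfield before and does after, so the clause is triggered.

Yes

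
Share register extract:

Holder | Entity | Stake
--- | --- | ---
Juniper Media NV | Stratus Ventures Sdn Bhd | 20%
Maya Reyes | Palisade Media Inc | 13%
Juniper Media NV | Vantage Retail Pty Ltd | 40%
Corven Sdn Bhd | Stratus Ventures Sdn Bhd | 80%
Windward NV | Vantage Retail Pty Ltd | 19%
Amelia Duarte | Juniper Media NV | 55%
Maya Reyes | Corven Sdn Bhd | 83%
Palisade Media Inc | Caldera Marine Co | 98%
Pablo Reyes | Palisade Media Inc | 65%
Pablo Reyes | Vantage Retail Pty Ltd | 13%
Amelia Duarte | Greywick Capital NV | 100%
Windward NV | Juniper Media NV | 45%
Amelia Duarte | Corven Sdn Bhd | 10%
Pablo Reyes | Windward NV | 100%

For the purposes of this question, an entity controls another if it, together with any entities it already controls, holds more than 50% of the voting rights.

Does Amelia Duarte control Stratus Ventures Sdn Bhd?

No

Amelia holds 55% of Juniper, so Amelia controls Juniper.
Amelia holds 100% of Greywick, so Amelia controls Greywick.
In Stratus, Amelia's side holds only 20%, not > 50%.
So Amelia does not control Stratus.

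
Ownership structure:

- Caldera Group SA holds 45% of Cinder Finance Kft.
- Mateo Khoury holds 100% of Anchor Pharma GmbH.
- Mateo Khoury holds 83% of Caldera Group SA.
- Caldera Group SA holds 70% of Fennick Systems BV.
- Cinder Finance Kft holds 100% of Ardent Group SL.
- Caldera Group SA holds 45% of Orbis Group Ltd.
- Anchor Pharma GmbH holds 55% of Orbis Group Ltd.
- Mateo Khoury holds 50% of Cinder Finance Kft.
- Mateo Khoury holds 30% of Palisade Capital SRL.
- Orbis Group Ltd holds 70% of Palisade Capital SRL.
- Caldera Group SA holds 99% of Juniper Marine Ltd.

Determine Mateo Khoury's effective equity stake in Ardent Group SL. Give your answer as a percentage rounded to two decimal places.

87.35%

Mateo reaches Ardent along 2 paths.
Via Cinder: 50% × 100% = 50%.
Via Caldera → Cinder: 83% × 45% × 100% = 37.35%.
Total: 50% + 37.35% = 87.35%.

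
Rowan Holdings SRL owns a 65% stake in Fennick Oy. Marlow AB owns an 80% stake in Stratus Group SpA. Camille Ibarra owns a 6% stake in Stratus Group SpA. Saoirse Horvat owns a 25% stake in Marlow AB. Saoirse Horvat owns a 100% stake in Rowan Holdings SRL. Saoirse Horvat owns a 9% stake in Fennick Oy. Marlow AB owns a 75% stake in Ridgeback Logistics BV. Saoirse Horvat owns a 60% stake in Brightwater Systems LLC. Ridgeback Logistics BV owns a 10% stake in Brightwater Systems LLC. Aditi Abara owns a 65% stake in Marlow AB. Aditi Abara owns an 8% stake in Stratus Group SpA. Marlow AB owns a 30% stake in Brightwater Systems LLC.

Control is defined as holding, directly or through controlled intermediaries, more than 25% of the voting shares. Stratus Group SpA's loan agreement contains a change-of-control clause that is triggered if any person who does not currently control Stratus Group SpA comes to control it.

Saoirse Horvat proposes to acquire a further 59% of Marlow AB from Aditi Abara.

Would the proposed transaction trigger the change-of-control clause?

Yes

The purchase adds only to Saoirse's holdings (Aditi's stake shrinks), so Saoirse is the only person who could newly come to control Stratus.
Saoirse holds 100% of Rowan, so Saoirse controls Rowan.
Saoirse holds 60% of Brightwater, so Saoirse controls Brightwater.
Rowan and Saoirse together hold 65% + 9% = 74% of Fennick, so Saoirse controls Fennick.
Neither Saoirse nor any entity Saoirse controls holds any voting interest in Stratus.
So before the transaction, Saoirse does not control Stratus.
After the purchase, Saoirse's direct stake in Marlow rises to 25% + 59% = 84%, and Aditi's stake falls to 6%.
Saoirse holds 84% of Marlow, so Saoirse controls Marlow.
Marlow holds 80% of Stratus, so Saoirse controls Stratus.
Saoirse did not control Stratus before and does after, so the clause is triggered.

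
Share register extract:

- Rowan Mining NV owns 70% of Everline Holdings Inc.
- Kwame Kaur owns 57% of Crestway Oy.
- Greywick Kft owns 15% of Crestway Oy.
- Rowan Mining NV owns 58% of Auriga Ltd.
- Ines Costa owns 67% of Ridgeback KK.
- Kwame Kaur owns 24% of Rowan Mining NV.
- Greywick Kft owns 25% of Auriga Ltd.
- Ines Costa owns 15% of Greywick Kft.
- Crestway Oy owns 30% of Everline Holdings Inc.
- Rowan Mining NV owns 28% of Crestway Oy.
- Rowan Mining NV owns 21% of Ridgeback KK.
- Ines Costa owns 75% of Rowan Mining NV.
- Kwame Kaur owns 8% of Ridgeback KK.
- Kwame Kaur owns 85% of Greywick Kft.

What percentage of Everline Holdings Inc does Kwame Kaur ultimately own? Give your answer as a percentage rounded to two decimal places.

39.74%

Kwame reaches Everline along 4 paths.
Via Rowan: 24% × 70% = 16.8%.
Via Greywick → Crestway: 85% × 15% × 30% = 3.825%.
Via Crestway: 57% × 30% = 17.1%.
Via Rowan → Crestway: 24% × 28% × 30% = 2.016%.
Total: 16.8% + 3.825% + 17.1% + 2.016% = 39.741%.
Rounded: 39.74%.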